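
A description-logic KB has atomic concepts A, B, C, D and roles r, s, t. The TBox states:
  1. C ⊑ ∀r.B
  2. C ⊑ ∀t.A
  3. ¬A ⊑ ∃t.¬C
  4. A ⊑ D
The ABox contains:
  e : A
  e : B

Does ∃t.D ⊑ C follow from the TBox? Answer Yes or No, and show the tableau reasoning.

1. ∃t.D ⊑ C  ⇔  (∃t.D ⊓ ¬C) unsat w.r.t. T
   open: L(x₀) ⊇ {¬A, ¬C, ∃t.D, ∃t.¬C} (+ ∃-successors)
2. Hence ∃t.D ⊑ C: not entailed.

No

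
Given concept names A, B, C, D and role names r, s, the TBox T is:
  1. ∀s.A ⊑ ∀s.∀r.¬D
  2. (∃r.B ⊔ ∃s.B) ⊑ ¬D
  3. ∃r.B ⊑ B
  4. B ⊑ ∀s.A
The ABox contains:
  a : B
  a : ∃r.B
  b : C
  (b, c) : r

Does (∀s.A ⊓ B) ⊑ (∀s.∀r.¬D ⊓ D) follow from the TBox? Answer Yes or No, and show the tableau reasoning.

1. (∀s.A ⊓ B) ⊑ (∀s.∀r.¬D ⊓ D)  ⇔  ((∀s.A ⊓ B) ⊓ (∃s.∃r.D ⊔ ¬D)) unsat w.r.t. T
   apply at x₀: ∀s.A⊑∀s.∀r.¬D
   open: L(x₀) ⊇ {B, ¬D, ∀s.A, ∀s.∀r.¬D}
2. Hence (∀s.A ⊓ B) ⊑ (∀s.∀r.¬D ⊓ D): not entailed.

No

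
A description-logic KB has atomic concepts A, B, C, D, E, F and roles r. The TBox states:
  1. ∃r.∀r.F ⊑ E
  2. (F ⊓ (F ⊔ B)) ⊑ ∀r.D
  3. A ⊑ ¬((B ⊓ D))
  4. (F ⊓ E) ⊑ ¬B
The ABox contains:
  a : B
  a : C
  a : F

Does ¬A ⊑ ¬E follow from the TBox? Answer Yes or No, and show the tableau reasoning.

No

1. ¬A ⊑ ¬E  ⇔  (¬A ⊓ E) unsat w.r.t. T
   open: L(x₀) ⊇ {E, ¬A, ¬F}
2. Hence ¬A ⊑ ¬E: not entailed.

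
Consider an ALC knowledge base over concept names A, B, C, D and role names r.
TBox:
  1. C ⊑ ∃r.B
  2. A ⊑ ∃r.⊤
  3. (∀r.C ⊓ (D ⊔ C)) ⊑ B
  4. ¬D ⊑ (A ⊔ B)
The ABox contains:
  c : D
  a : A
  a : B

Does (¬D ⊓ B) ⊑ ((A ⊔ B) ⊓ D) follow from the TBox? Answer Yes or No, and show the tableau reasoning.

1. (¬D ⊓ B) ⊑ ((A ⊔ B) ⊓ D)  ⇔  ((¬D ⊓ B) ⊓ ((¬A ⊓ ¬B) ⊔ ¬D)) unsat w.r.t. T
   apply at x₀: ¬D⊑(A ⊔ B)
   open: L(x₀) ⊇ {B, ¬A, ¬C, ¬D}
2. Hence (¬D ⊓ B) ⊑ ((A ⊔ B) ⊓ D): not entailed.

No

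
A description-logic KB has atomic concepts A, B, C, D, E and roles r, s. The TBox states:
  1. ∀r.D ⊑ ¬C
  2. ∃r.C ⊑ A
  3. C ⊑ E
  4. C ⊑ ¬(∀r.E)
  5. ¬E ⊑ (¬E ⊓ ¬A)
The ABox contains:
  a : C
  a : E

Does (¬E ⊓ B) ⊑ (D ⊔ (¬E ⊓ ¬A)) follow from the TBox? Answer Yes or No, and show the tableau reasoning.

Yes

1. (¬E ⊓ B) ⊑ (D ⊔ (¬E ⊓ ¬A))  ⇔  ((¬E ⊓ B) ⊓ (¬D ⊓ (E ⊔ A))) unsat w.r.t. T
   all branches close; clash {E, ¬E} at x₀
2. Hence (¬E ⊓ B) ⊑ (D ⊔ (¬E ⊓ ¬A)): entailed.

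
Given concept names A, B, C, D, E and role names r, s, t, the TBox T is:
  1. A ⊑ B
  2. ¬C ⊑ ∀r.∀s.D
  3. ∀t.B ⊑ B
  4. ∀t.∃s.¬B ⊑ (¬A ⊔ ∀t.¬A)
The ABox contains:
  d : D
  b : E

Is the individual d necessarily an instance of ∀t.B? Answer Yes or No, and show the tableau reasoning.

No

1. d : ∀t.B?  L(d) = {D} ∪ {∃t.¬B}
   open: L(d) ⊇ {C, D, ¬A, ∃t.¬B, ∃t.∀s.B} (+ ∃-successors) — d ∉ ∀t.B possible
2. Hence d : ∀t.B: not entailed.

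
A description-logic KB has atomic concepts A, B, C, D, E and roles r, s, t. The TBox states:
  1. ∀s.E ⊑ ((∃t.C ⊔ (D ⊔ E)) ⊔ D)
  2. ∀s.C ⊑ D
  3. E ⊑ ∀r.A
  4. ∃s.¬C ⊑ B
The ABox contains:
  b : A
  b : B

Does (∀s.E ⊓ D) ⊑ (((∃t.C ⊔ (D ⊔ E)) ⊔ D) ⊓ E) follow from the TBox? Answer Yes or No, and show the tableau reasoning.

1. (∀s.E ⊓ D) ⊑ (((∃t.C ⊔ (D ⊔ E)) ⊔ D) ⊓ E)  ⇔  ((∀s.E ⊓ D) ⊓ (((∀t.¬C ⊓ (¬D ⊓ ¬E)) ⊓ ¬D) ⊔ ¬E)) unsat w.r.t. T
   apply at x₀: ∀s.E⊑((∃t.C ⊔ (D ⊔ E)) ⊔ D)
   open: L(x₀) ⊇ {D, ¬E, ∀s.C, ∀s.E}
2. Hence (∀s.E ⊓ D) ⊑ (((∃t.C ⊔ (D ⊔ E)) ⊔ D) ⊓ E): not entailed.

No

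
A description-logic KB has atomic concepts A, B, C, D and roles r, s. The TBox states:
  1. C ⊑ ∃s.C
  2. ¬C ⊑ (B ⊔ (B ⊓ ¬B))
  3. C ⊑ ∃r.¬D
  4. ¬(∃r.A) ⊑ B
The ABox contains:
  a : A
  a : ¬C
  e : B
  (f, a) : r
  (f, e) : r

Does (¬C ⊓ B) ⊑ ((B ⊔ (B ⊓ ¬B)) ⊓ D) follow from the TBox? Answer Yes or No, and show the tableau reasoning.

No

1. (¬C ⊓ B) ⊑ ((B ⊔ (B ⊓ ¬B)) ⊓ D)  ⇔  ((¬C ⊓ B) ⊓ ((¬B ⊓ (¬B ⊔ B)) ⊔ ¬D)) unsat w.r.t. T
   apply at x₀: ¬C⊑(B ⊔ (B ⊓ ¬B))
   open: L(x₀) ⊇ {B, ¬C, ¬D}
2. Hence (¬C ⊓ B) ⊑ ((B ⊔ (B ⊓ ¬B)) ⊓ D): not entailed.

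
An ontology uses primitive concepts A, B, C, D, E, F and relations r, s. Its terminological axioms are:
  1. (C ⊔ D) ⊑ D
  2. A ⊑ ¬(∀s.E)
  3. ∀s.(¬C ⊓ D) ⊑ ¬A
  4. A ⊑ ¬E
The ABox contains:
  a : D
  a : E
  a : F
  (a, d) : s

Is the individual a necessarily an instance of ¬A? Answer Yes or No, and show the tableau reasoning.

Yes

1. a : ¬A?  L(a) = {D, E, F} ∪ {A}
   clash {E, ¬E} at a — a ∈ ¬A
2. Hence a : ¬A: entailed.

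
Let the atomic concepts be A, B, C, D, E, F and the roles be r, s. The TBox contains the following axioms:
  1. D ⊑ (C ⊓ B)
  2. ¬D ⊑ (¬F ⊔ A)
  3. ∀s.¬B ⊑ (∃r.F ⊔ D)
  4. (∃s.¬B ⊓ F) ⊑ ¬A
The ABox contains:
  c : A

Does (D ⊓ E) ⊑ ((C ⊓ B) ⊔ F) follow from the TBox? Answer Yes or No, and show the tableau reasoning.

Yes

1. (D ⊓ E) ⊑ ((C ⊓ B) ⊔ F)  ⇔  ((D ⊓ E) ⊓ ((¬C ⊔ ¬B) ⊓ ¬F)) unsat w.r.t. T
   all branches close; clash {B, ¬B} at x₀
2. Hence (D ⊓ E) ⊑ ((C ⊓ B) ⊔ F): entailed.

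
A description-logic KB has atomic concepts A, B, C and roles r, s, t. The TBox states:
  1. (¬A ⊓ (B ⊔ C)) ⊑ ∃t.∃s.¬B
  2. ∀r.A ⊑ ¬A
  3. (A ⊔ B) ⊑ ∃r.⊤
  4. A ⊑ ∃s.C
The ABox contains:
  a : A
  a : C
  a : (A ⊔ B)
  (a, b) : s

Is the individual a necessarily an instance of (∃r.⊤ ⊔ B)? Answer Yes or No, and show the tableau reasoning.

1. a : (∃r.⊤ ⊔ B)?  L(a) = {A, C, (A ⊔ B)} ∪ {(∀r.⊥ ⊓ ¬B)}
   clash {A, ¬A} at a — a ∈ (∃r.⊤ ⊔ B)
2. Hence a : (∃r.⊤ ⊔ B): entailed.

Yes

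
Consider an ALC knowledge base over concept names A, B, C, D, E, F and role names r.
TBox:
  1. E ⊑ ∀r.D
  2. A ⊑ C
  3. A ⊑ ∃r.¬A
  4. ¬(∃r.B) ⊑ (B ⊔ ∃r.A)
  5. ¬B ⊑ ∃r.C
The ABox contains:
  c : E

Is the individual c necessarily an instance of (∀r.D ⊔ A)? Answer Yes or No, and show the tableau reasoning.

Yes

1. c : (∀r.D ⊔ A)?  L(c) = {E} ∪ {(∃r.¬D ⊓ ¬A)}
   clash {D, ¬D} at an ∃-successor — c ∈ (∀r.D ⊔ A)
2. Hence c : (∀r.D ⊔ A): entailed.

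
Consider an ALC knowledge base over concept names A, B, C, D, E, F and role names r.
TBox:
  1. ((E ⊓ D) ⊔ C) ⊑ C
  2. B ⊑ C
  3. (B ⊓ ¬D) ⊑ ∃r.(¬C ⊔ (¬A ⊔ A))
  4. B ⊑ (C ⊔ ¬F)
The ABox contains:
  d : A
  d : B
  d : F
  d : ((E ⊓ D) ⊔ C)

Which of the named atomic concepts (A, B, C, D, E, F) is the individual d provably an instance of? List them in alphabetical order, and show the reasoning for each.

{A, B, C, F}

1. d : A?  L(d) = {A, B, F, ((E ⊓ D) ⊔ C)} ∪ {¬A}
   clash {A, ¬A} at d — d ∈ A
2. d : B?  L(d) = {A, B, F, ((E ⊓ D) ⊔ C)} ∪ {¬B}
   clash {B, ¬B} at d — d ∈ B
3. d : C?  L(d) = {A, B, F, ((E ⊓ D) ⊔ C)} ∪ {¬C}
   clash {C, ¬C} at d — d ∈ C
4. d : D?  L(d) = {A, B, F, ((E ⊓ D) ⊔ C)} ∪ {¬D}
   apply at d: ((E ⊓ D) ⊔ C)⊑C; B⊑C; B⊑(C ⊔ ¬F)
   open: L(d) ⊇ {A, B, C, F, ¬D, …} (+ ∃-successors) — d ∉ D possible
5. d : E?  L(d) = {A, B, F, ((E ⊓ D) ⊔ C)} ∪ {¬E}
   apply at d: ((E ⊓ D) ⊔ C)⊑C; B⊑C; B⊑(C ⊔ ¬F)
   open: L(d) ⊇ {A, B, C, D, F, …} — d ∉ E possible
6. d : F?  L(d) = {A, B, F, ((E ⊓ D) ⊔ C)} ∪ {¬F}
   clash {F, ¬F} at d — d ∈ F
7. Entailed for d: {A, B, C, F}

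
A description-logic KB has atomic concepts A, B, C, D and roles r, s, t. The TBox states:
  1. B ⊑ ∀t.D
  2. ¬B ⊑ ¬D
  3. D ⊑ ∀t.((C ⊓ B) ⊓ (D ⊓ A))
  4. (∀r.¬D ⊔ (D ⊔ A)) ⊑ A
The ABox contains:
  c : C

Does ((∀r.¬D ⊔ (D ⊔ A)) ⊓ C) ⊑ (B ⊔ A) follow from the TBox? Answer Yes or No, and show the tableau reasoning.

Yes

1. ((∀r.¬D ⊔ (D ⊔ A)) ⊓ C) ⊑ (B ⊔ A)  ⇔  (((∀r.¬D ⊔ (D ⊔ A)) ⊓ C) ⊓ (¬B ⊓ ¬A)) unsat w.r.t. T
   all branches close; clash {A, ¬A} at x₀
2. Hence ((∀r.¬D ⊔ (D ⊔ A)) ⊓ C) ⊑ (B ⊔ A): entailed.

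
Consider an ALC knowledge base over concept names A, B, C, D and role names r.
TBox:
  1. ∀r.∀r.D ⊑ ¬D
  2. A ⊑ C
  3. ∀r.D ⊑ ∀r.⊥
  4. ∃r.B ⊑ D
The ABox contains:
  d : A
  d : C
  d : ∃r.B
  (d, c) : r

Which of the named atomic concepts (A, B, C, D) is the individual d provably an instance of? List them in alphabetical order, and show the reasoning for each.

{A, C, D}

1. d : A?  L(d) = {A, C, ∃r.B} ∪ {¬A}
   clash {A, ¬A} at d — d ∈ A
2. d : B?  L(d) = {A, C, ∃r.B} ∪ {¬B}
   apply at d: ∃r.B⊑D
   open: L(d) ⊇ {A, C, D, ¬B, ∃r.B, …} (+ ∃-successors) — d ∉ B possible
3. d : C?  L(d) = {A, C, ∃r.B} ∪ {¬C}
   clash {C, ¬C} at d — d ∈ C
4. d : D?  L(d) = {A, C, ∃r.B} ∪ {¬D}
   clash {D, ¬D} at d — d ∈ D
5. Entailed for d: {A, C, D}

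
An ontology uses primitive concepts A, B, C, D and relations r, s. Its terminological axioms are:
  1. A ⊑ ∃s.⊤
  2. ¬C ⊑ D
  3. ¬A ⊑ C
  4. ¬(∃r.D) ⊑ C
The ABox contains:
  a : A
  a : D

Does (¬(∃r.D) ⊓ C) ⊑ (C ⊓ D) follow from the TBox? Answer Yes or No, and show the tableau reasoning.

No

1. (¬(∃r.D) ⊓ C) ⊑ (C ⊓ D)  ⇔  ((∀r.¬D ⊓ C) ⊓ (¬C ⊔ ¬D)) unsat w.r.t. T
   open: L(x₀) ⊇ {C, ¬A, ¬D, ∀r.¬D}
2. Hence (¬(∃r.D) ⊓ C) ⊑ (C ⊓ D): not entailed.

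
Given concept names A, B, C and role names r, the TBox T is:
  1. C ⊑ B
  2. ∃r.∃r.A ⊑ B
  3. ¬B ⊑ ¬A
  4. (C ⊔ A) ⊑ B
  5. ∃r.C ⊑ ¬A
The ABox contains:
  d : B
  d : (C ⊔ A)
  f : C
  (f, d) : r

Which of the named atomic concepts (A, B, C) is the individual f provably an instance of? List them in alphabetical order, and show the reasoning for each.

1. f : A?  L(f) = {C} ∪ {¬A}
   apply at f: C⊑B
   open: L(f) ⊇ {B, C, ¬A} — f ∉ A possible
2. f : B?  L(f) = {C} ∪ {¬B}
   clash {B, ¬B} at f — f ∈ B
3. f : C?  L(f) = {C} ∪ {¬C}
   clash {C, ¬C} at f — f ∈ C
4. Entailed for f: {B, C}

{B, C}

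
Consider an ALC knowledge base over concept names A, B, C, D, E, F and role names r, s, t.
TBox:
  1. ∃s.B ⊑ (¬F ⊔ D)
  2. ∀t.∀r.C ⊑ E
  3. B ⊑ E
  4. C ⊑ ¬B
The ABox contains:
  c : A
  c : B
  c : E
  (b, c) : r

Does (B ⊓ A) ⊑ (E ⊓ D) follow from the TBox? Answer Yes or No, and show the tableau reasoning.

1. (B ⊓ A) ⊑ (E ⊓ D)  ⇔  ((B ⊓ A) ⊓ (¬E ⊔ ¬D)) unsat w.r.t. T
   apply at x₀: B⊑E
   open: L(x₀) ⊇ {A, B, E, ¬C, ¬D, …}
2. Hence (B ⊓ A) ⊑ (E ⊓ D): not entailed.

No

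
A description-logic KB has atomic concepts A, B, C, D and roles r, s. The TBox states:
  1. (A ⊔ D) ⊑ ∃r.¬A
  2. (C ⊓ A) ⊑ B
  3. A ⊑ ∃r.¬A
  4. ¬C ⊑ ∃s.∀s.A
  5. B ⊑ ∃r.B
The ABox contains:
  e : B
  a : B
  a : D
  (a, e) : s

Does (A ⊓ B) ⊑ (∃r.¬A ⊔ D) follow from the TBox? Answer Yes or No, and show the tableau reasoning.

Yes

1. (A ⊓ B) ⊑ (∃r.¬A ⊔ D)  ⇔  ((A ⊓ B) ⊓ (∀r.A ⊓ ¬D)) unsat w.r.t. T
   all branches close; clash {A, ¬A} at an ∃-successor
2. Hence (A ⊓ B) ⊑ (∃r.¬A ⊔ D): entailed.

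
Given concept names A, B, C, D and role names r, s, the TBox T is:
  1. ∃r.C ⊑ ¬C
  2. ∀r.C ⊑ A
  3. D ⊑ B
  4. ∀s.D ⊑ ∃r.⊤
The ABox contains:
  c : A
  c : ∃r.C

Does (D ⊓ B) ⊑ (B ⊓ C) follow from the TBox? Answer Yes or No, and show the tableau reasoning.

1. (D ⊓ B) ⊑ (B ⊓ C)  ⇔  ((D ⊓ B) ⊓ (¬B ⊔ ¬C)) unsat w.r.t. T
   open: L(x₀) ⊇ {B, D, ¬C, ∃r.¬C, ∃s.¬D} (+ ∃-successors)
2. Hence (D ⊓ B) ⊑ (B ⊓ C): not entailed.

No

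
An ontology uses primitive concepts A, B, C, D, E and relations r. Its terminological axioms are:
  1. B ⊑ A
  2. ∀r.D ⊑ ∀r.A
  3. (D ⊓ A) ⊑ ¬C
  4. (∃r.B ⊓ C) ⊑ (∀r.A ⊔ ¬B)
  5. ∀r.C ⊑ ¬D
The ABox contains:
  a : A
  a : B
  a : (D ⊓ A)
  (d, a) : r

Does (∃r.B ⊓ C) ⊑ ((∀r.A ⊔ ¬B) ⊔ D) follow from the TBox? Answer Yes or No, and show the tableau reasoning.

Yes

1. (∃r.B ⊓ C) ⊑ ((∀r.A ⊔ ¬B) ⊔ D)  ⇔  ((∃r.B ⊓ C) ⊓ ((∃r.¬A ⊓ B) ⊓ ¬D)) unsat w.r.t. T
   all branches close; clash {C, ¬C} at x₀
2. Hence (∃r.B ⊓ C) ⊑ ((∀r.A ⊔ ¬B) ⊔ D): entailed.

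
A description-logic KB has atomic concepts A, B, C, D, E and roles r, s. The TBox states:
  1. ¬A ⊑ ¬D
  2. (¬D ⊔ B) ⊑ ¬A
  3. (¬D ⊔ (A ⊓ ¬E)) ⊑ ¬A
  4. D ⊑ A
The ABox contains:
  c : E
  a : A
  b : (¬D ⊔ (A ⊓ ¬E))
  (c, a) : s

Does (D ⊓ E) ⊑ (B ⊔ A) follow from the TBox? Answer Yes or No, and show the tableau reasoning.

Yes

1. (D ⊓ E) ⊑ (B ⊔ A)  ⇔  ((D ⊓ E) ⊓ (¬B ⊓ ¬A)) unsat w.r.t. T
   all branches close; clash {D, ¬D} at x₀
2. Hence (D ⊓ E) ⊑ (B ⊔ A): entailed.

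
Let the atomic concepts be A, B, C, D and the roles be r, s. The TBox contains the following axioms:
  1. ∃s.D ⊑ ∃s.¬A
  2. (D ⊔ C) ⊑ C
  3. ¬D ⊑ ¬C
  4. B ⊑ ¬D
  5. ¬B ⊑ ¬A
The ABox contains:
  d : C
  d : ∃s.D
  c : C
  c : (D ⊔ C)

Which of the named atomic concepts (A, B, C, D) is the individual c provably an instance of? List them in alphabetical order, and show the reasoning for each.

1. c : A?  L(c) = {C, (D ⊔ C)} ∪ {¬A}
   open: L(c) ⊇ {C, D, ¬A, ¬B, ∀s.¬D} — c ∉ A possible
2. c : B?  L(c) = {C, (D ⊔ C)} ∪ {¬B}
   apply at c: ¬B⊑¬A
   open: L(c) ⊇ {C, D, ¬A, ¬B, ∀s.¬D} — c ∉ B possible
3. c : C?  L(c) = {C, (D ⊔ C)} ∪ {¬C}
   clash {C, ¬C} at c — c ∈ C
4. c : D?  L(c) = {C, (D ⊔ C)} ∪ {¬D}
   clash {C, ¬C} at c — c ∈ D
5. Entailed for c: {C, D}

{C, D}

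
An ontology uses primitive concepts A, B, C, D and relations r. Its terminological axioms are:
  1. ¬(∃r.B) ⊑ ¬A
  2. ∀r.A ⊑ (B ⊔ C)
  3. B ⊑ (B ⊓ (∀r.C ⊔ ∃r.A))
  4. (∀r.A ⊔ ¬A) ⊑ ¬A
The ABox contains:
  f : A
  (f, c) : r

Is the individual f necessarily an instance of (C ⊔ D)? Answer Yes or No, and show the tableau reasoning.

1. f : (C ⊔ D)?  L(f) = {A} ∪ {(¬C ⊓ ¬D)}
   open: L(f) ⊇ {A, ¬B, ¬C, ¬D, ∃r.B, …} (+ ∃-successors) — f ∉ (C ⊔ D) possible
2. Hence f : (C ⊔ D): not entailed.

No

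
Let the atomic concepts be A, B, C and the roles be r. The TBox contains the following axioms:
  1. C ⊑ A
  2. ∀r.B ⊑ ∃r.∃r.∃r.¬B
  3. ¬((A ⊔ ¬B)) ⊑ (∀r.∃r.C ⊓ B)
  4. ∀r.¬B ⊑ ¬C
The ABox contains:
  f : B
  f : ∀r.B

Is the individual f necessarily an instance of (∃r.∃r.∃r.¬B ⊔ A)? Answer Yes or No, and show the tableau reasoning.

Yes

1. f : (∃r.∃r.∃r.¬B ⊔ A)?  L(f) = {B, ∀r.B} ∪ {(∀r.∀r.∀r.B ⊓ ¬A)}
   clash {A, ¬A} at f — f ∈ (∃r.∃r.∃r.¬B ⊔ A)
2. Hence f : (∃r.∃r.∃r.¬B ⊔ A): entailed.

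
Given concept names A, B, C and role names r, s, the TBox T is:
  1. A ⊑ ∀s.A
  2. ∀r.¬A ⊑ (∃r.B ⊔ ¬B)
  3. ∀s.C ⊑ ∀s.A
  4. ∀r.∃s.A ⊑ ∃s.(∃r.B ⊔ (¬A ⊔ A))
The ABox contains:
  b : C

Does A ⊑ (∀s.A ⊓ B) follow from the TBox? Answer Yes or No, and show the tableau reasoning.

1. A ⊑ (∀s.A ⊓ B)  ⇔  (A ⊓ (∃s.¬A ⊔ ¬B)) unsat w.r.t. T
   apply at x₀: A⊑∀s.A
   open: L(x₀) ⊇ {A, ¬B, ∀s.A, ∃r.A, ∃r.∀s.¬A} (+ ∃-successors)
2. Hence A ⊑ (∀s.A ⊓ B): not entailed.

No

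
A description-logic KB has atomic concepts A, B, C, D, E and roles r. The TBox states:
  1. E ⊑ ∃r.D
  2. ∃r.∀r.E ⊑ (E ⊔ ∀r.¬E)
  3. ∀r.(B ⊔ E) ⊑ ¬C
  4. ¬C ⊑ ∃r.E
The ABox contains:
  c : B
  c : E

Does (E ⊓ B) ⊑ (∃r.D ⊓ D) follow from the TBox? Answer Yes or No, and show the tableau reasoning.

No

1. (E ⊓ B) ⊑ (∃r.D ⊓ D)  ⇔  ((E ⊓ B) ⊓ (∀r.¬D ⊔ ¬D)) unsat w.r.t. T
   apply at x₀: E⊑∃r.D
   open: L(x₀) ⊇ {B, C, E, ¬D, ∀r.∃r.¬E, …} (+ ∃-successors)
2. Hence (E ⊓ B) ⊑ (∃r.D ⊓ D): not entailed.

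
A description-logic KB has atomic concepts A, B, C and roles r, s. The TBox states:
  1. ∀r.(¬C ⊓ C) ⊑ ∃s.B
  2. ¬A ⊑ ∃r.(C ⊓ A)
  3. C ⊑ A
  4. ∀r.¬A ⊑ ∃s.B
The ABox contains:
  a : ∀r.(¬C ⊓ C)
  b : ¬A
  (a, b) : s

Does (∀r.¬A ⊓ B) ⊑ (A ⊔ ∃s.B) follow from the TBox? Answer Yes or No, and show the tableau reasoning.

1. (∀r.¬A ⊓ B) ⊑ (A ⊔ ∃s.B)  ⇔  ((∀r.¬A ⊓ B) ⊓ (¬A ⊓ ∀s.¬B)) unsat w.r.t. T
   all branches close; clash {A, ¬A} at x₀
2. Hence (∀r.¬A ⊓ B) ⊑ (A ⊔ ∃s.B): entailed.

Yes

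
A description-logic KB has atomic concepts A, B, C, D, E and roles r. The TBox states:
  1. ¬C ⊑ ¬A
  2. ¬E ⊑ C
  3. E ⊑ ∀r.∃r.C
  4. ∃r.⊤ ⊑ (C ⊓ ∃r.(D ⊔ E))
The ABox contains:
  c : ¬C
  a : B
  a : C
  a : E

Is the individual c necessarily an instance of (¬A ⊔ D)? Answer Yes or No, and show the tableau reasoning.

Yes

1. c : (¬A ⊔ D)?  L(c) = {¬C} ∪ {(A ⊓ ¬D)}
   clash {C, ¬C} at c — c ∈ (¬A ⊔ D)
2. Hence c : (¬A ⊔ D): entailed.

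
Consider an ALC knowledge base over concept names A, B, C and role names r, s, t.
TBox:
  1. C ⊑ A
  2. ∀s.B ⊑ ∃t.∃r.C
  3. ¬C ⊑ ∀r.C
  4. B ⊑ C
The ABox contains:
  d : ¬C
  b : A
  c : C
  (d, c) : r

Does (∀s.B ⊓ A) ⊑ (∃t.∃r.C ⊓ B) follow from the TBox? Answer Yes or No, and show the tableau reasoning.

1. (∀s.B ⊓ A) ⊑ (∃t.∃r.C ⊓ B)  ⇔  ((∀s.B ⊓ A) ⊓ (∀t.∀r.¬C ⊔ ¬B)) unsat w.r.t. T
   apply at x₀: ∀s.B⊑∃t.∃r.C
   open: L(x₀) ⊇ {A, C, ¬B, ∀s.B, ∃t.∃r.C} (+ ∃-successors)
2. Hence (∀s.B ⊓ A) ⊑ (∃t.∃r.C ⊓ B): not entailed.

No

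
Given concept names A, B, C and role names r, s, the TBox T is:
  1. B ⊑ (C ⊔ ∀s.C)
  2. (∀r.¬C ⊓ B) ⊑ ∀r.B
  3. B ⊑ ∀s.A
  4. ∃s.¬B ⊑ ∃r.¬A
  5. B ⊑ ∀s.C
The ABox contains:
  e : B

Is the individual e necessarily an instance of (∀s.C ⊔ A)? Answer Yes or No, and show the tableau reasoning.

Yes

1. e : (∀s.C ⊔ A)?  L(e) = {B} ∪ {(∃s.¬C ⊓ ¬A)}
   clash {C, ¬C} at an ∃-successor — e ∈ (∀s.C ⊔ A)
2. Hence e : (∀s.C ⊔ A): entailed.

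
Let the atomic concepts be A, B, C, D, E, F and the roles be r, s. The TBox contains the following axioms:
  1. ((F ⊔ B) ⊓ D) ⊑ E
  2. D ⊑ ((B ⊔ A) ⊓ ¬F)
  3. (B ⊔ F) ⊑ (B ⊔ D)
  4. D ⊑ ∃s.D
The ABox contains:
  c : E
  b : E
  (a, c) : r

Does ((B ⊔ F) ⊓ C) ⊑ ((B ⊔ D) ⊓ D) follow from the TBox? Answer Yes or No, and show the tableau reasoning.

No

1. ((B ⊔ F) ⊓ C) ⊑ ((B ⊔ D) ⊓ D)  ⇔  (((B ⊔ F) ⊓ C) ⊓ ((¬B ⊓ ¬D) ⊔ ¬D)) unsat w.r.t. T
   apply at x₀: (B ⊔ F)⊑(B ⊔ D)
   open: L(x₀) ⊇ {B, C, ¬D}
2. Hence ((B ⊔ F) ⊓ C) ⊑ ((B ⊔ D) ⊓ D): not entailed.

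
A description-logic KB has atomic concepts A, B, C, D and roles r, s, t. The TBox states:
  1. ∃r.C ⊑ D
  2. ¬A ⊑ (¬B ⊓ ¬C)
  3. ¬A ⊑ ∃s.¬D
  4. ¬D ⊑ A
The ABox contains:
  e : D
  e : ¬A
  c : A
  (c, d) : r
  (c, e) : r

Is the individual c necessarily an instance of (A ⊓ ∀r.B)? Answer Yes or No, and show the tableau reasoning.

1. c : (A ⊓ ∀r.B)?  L(c) = {A} ∪ {(¬A ⊔ ∃r.¬B)}
   open: L(c) ⊇ {A, ∀r.¬C, ∃r.¬B} (+ ∃-successors) — c ∉ (A ⊓ ∀r.B) possible
2. Hence c : (A ⊓ ∀r.B): not entailed.

No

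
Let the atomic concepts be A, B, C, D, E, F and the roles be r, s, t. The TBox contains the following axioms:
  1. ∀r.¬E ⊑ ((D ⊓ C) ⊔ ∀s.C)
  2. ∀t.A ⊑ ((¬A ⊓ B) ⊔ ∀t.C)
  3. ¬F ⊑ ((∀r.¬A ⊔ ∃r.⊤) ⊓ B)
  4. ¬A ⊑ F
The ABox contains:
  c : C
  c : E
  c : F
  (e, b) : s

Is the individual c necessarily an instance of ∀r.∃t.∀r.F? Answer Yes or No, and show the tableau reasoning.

1. c : ∀r.∃t.∀r.F?  L(c) = {C, E, F} ∪ {∃r.∀t.∃r.¬F}
   open: L(c) ⊇ {C, E, F, ∃r.E, ∃r.∀t.∃r.¬F, …} (+ ∃-successors) — c ∉ ∀r.∃t.∀r.F possible
2. Hence c : ∀r.∃t.∀r.F: not entailed.

No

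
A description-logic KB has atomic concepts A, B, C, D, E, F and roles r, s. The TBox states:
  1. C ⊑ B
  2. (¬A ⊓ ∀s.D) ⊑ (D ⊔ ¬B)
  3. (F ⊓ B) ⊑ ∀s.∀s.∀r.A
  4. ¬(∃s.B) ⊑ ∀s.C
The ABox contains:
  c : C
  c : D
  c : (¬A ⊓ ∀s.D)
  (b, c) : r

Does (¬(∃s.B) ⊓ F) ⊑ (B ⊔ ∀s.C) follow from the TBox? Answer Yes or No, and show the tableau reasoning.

Yes

1. (¬(∃s.B) ⊓ F) ⊑ (B ⊔ ∀s.C)  ⇔  ((∀s.¬B ⊓ F) ⊓ (¬B ⊓ ∃s.¬C)) unsat w.r.t. T
   all branches close; clash {B, ¬B} at x₀
2. Hence (¬(∃s.B) ⊓ F) ⊑ (B ⊔ ∀s.C): entailed.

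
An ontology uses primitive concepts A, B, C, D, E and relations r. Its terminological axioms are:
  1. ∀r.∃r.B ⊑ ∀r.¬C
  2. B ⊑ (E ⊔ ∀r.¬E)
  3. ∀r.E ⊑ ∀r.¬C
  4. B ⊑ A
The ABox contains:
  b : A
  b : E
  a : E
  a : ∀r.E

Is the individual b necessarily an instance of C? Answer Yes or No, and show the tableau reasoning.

No

1. b : C?  L(b) = {A, E} ∪ {¬C}
   open: L(b) ⊇ {A, E, ¬B, ¬C, ∃r.¬E, …} (+ ∃-successors) — b ∉ C possible
2. Hence b : C: not entailed.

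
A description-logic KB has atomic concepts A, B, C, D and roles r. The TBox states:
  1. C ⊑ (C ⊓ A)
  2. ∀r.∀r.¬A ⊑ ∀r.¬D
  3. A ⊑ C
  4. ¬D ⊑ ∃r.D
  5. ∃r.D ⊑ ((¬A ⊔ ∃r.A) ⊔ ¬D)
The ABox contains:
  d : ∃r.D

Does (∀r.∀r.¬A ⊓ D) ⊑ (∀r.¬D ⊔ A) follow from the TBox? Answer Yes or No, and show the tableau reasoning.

Yes

1. (∀r.∀r.¬A ⊓ D) ⊑ (∀r.¬D ⊔ A)  ⇔  ((∀r.∀r.¬A ⊓ D) ⊓ (∃r.D ⊓ ¬A)) unsat w.r.t. T
   all branches close; clash {A, ¬A} at x₀
2. Hence (∀r.∀r.¬A ⊓ D) ⊑ (∀r.¬D ⊔ A): entailed.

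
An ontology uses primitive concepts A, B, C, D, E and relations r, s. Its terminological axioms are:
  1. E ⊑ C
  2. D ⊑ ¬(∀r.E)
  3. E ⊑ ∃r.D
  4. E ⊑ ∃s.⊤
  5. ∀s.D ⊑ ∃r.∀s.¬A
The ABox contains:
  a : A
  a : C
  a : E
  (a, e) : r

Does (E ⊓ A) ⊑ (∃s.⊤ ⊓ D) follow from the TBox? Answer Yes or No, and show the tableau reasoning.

1. (E ⊓ A) ⊑ (∃s.⊤ ⊓ D)  ⇔  ((E ⊓ A) ⊓ (∀s.⊥ ⊔ ¬D)) unsat w.r.t. T
   apply at x₀: E⊑C; E⊑∃r.D; E⊑∃s.⊤
   open: L(x₀) ⊇ {A, C, E, ¬D, ∃r.D, …} (+ ∃-successors)
2. Hence (E ⊓ A) ⊑ (∃s.⊤ ⊓ D): not entailed.

No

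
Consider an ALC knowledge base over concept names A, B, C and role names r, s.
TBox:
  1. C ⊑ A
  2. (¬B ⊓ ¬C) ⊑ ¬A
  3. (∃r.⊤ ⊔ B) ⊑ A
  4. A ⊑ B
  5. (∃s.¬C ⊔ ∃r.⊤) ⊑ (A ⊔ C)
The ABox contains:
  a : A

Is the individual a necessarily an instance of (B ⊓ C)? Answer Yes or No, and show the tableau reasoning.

No

1. a : (B ⊓ C)?  L(a) = {A} ∪ {(¬B ⊔ ¬C)}
   apply at a: A⊑B
   open: L(a) ⊇ {A, B, ¬C, ∀r.⊥, ∀s.C} — a ∉ (B ⊓ C) possible
2. Hence a : (B ⊓ C): not entailed.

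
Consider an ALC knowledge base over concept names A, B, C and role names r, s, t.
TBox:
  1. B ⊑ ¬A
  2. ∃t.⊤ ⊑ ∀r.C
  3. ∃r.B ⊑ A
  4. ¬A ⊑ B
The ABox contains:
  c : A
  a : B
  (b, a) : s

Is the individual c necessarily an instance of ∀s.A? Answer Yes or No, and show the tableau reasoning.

No

1. c : ∀s.A?  L(c) = {A} ∪ {∃s.¬A}
   open: L(c) ⊇ {A, ¬B, ∀t.⊥, ∃s.¬A} (+ ∃-successors) — c ∉ ∀s.A possible
2. Hence c : ∀s.A: not entailed.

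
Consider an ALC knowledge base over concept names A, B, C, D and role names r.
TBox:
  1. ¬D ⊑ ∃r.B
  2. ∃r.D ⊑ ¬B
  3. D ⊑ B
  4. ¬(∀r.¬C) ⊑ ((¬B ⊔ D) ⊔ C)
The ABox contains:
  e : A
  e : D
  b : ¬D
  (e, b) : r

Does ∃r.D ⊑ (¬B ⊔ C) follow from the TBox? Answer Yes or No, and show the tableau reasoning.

1. ∃r.D ⊑ (¬B ⊔ C)  ⇔  (∃r.D ⊓ (B ⊓ ¬C)) unsat w.r.t. T
   all branches close; clash {B, ¬B} at x₀
2. Hence ∃r.D ⊑ (¬B ⊔ C): entailed.

Yes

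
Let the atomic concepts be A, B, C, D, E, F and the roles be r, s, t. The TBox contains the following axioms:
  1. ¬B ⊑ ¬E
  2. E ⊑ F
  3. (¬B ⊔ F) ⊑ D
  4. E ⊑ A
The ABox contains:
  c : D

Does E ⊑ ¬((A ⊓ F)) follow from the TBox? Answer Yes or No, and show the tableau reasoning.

1. E ⊑ ¬((A ⊓ F))  ⇔  (E ⊓ (A ⊓ F)) unsat w.r.t. T
   open: L(x₀) ⊇ {A, B, D, E, F}
2. Hence E ⊑ ¬((A ⊓ F)): not entailed.

No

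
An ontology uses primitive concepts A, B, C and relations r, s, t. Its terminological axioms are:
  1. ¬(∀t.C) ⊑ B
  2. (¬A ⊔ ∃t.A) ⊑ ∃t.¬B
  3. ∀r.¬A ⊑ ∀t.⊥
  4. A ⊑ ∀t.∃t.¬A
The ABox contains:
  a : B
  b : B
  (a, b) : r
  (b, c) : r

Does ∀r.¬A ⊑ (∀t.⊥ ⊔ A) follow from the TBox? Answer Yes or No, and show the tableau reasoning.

Yes

1. ∀r.¬A ⊑ (∀t.⊥ ⊔ A)  ⇔  (∀r.¬A ⊓ (∃t.⊤ ⊓ ¬A)) unsat w.r.t. T
   all branches close; clash ⊥ at an ∃-successor
2. Hence ∀r.¬A ⊑ (∀t.⊥ ⊔ A): entailed.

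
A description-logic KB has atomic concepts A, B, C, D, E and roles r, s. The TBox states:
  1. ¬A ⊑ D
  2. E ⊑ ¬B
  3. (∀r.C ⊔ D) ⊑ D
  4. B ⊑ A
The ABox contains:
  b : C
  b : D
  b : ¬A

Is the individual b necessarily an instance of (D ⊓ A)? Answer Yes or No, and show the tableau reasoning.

No

1. b : (D ⊓ A)?  L(b) = {C, D, ¬A} ∪ {(¬D ⊔ ¬A)}
   open: L(b) ⊇ {C, D, ¬A, ¬B} — b ∉ (D ⊓ A) possible
2. Hence b : (D ⊓ A): not entailed.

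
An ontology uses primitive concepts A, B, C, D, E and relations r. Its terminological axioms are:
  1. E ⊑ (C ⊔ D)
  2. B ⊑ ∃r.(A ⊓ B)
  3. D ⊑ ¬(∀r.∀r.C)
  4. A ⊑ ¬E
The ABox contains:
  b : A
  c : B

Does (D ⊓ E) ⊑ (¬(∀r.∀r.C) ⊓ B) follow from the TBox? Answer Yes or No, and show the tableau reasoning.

1. (D ⊓ E) ⊑ (¬(∀r.∀r.C) ⊓ B)  ⇔  ((D ⊓ E) ⊓ (∀r.∀r.C ⊔ ¬B)) unsat w.r.t. T
   apply at x₀: E⊑(C ⊔ D); D⊑¬(∀r.∀r.C)
   open: L(x₀) ⊇ {D, E, ¬A, ¬B, ∃r.∃r.¬C} (+ ∃-successors)
2. Hence (D ⊓ E) ⊑ (¬(∀r.∀r.C) ⊓ B): not entailed.

No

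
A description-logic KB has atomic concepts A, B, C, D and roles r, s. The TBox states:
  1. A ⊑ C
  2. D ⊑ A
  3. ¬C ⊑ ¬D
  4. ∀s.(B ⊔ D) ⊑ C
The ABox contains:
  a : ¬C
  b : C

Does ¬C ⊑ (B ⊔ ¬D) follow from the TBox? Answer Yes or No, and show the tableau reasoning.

Yes

1. ¬C ⊑ (B ⊔ ¬D)  ⇔  (¬C ⊓ (¬B ⊓ D)) unsat w.r.t. T
   all branches close; clash {D, ¬D} at x₀
2. Hence ¬C ⊑ (B ⊔ ¬D): entailed.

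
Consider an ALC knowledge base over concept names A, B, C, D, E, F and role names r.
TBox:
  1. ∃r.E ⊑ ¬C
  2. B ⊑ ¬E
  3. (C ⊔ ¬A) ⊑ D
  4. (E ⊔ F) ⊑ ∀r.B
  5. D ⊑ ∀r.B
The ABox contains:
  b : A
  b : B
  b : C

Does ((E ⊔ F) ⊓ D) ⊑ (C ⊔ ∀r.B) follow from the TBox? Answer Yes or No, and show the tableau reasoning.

1. ((E ⊔ F) ⊓ D) ⊑ (C ⊔ ∀r.B)  ⇔  (((E ⊔ F) ⊓ D) ⊓ (¬C ⊓ ∃r.¬B)) unsat w.r.t. T
   all branches close; clash {B, ¬B} at an ∃-successor
2. Hence ((E ⊔ F) ⊓ D) ⊑ (C ⊔ ∀r.B): entailed.

Yes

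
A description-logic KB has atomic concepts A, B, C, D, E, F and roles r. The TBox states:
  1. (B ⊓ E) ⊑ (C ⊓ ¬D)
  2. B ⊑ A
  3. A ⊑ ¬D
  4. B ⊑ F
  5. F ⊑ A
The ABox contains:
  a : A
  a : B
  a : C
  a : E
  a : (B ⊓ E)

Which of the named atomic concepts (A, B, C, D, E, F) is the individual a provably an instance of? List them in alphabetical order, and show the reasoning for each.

1. a : A?  L(a) = {A, B, C, E, (B ⊓ E)} ∪ {¬A}
   clash {A, ¬A} at a — a ∈ A
2. a : B?  L(a) = {A, B, C, E, (B ⊓ E)} ∪ {¬B}
   clash {B, ¬B} at a — a ∈ B
3. a : C?  L(a) = {A, B, C, E, (B ⊓ E)} ∪ {¬C}
   clash {C, ¬C} at a — a ∈ C
4. a : D?  L(a) = {A, B, C, E, (B ⊓ E)} ∪ {¬D}
   apply at a: (B ⊓ E)⊑(C ⊓ ¬D); B⊑F
   open: L(a) ⊇ {A, B, C, E, F, …} — a ∉ D possible
5. a : E?  L(a) = {A, B, C, E, (B ⊓ E)} ∪ {¬E}
   clash {E, ¬E} at a — a ∈ E
6. a : F?  L(a) = {A, B, C, E, (B ⊓ E)} ∪ {¬F}
   clash {F, ¬F} at a — a ∈ F
7. Entailed for a: {A, B, C, E, F}

{A, B, C, E, F}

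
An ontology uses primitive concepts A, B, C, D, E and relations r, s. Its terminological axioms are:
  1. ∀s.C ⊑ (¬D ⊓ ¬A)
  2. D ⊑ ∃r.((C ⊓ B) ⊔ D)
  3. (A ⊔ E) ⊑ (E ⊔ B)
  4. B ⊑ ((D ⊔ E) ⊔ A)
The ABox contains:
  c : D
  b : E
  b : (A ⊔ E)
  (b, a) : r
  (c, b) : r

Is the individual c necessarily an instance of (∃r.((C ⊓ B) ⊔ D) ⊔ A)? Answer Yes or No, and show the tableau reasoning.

Yes

1. c : (∃r.((C ⊓ B) ⊔ D) ⊔ A)?  L(c) = {D} ∪ {(∀r.((¬C ⊔ ¬B) ⊓ ¬D) ⊓ ¬A)}
   clash {A, ¬A} at c — c ∈ (∃r.((C ⊓ B) ⊔ D) ⊔ A)
2. Hence c : (∃r.((C ⊓ B) ⊔ D) ⊔ A): entailed.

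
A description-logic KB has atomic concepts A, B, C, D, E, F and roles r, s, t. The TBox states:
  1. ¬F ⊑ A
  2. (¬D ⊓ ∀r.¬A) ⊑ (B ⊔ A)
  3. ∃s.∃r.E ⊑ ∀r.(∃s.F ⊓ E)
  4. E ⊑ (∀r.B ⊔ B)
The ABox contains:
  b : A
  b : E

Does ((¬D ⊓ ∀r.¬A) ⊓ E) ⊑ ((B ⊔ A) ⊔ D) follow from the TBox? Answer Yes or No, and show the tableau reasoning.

1. ((¬D ⊓ ∀r.¬A) ⊓ E) ⊑ ((B ⊔ A) ⊔ D)  ⇔  (((¬D ⊓ ∀r.¬A) ⊓ E) ⊓ ((¬B ⊓ ¬A) ⊓ ¬D)) unsat w.r.t. T
   all branches close; clash {A, ¬A} at x₀
2. Hence ((¬D ⊓ ∀r.¬A) ⊓ E) ⊑ ((B ⊔ A) ⊔ D): entailed.

Yes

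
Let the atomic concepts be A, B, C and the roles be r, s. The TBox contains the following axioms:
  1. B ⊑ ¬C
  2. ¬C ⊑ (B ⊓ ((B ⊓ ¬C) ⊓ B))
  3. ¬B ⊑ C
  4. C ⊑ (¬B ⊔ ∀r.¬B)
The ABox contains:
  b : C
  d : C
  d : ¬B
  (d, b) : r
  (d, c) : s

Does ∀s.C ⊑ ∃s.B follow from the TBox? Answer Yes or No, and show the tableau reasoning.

1. ∀s.C ⊑ ∃s.B  ⇔  (∀s.C ⊓ ∀s.¬B) unsat w.r.t. T
   open: L(x₀) ⊇ {B, ¬C, ∀s.C, ∀s.¬B}
2. Hence ∀s.C ⊑ ∃s.B: not entailed.

No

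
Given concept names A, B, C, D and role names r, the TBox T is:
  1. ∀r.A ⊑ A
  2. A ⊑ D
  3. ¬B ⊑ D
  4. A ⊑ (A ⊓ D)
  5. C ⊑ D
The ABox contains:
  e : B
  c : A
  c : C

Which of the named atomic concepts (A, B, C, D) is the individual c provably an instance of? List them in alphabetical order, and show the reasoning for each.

{A, C, D}

1. c : A?  L(c) = {A, C} ∪ {¬A}
   clash {A, ¬A} at c — c ∈ A
2. c : B?  L(c) = {A, C} ∪ {¬B}
   apply at c: A⊑D; ¬B⊑D; A⊑(A ⊓ D)
   open: L(c) ⊇ {A, C, D, ¬B} — c ∉ B possible
3. c : C?  L(c) = {A, C} ∪ {¬C}
   clash {C, ¬C} at c — c ∈ C
4. c : D?  L(c) = {A, C} ∪ {¬D}
   clash {D, ¬D} at c — c ∈ D
5. Entailed for c: {A, C, D}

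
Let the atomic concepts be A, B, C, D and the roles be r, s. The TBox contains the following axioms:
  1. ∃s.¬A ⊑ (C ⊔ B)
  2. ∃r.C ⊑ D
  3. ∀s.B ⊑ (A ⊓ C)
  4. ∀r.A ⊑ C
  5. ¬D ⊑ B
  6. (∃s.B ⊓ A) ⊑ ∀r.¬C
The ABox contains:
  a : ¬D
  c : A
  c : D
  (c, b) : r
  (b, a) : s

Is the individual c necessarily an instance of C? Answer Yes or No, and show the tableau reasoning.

No

1. c : C?  L(c) = {A, D} ∪ {¬C}
   open: L(c) ⊇ {A, D, ¬C, ∀s.A, ∀s.¬B, …} (+ ∃-successors) — c ∉ C possible
2. Hence c : C: not entailed.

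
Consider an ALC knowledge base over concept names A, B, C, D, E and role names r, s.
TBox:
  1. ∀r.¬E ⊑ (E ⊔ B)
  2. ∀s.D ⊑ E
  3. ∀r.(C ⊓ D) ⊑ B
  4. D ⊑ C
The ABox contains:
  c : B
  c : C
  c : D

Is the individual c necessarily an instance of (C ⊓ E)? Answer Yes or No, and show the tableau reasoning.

1. c : (C ⊓ E)?  L(c) = {B, C, D} ∪ {(¬C ⊔ ¬E)}
   open: L(c) ⊇ {B, C, D, ¬E, ∃r.E, …} (+ ∃-successors) — c ∉ (C ⊓ E) possible
2. Hence c : (C ⊓ E): not entailed.

No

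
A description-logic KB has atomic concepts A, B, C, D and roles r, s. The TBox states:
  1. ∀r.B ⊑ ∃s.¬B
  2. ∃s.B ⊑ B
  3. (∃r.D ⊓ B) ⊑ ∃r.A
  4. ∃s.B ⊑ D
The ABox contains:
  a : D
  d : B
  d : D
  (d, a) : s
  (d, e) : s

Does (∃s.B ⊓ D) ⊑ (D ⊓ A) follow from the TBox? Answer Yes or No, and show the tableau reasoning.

No

1. (∃s.B ⊓ D) ⊑ (D ⊓ A)  ⇔  ((∃s.B ⊓ D) ⊓ (¬D ⊔ ¬A)) unsat w.r.t. T
   apply at x₀: ∃s.B⊑B
   open: L(x₀) ⊇ {B, D, ¬A, ∀r.¬D, ∃r.¬B, …} (+ ∃-successors)
2. Hence (∃s.B ⊓ D) ⊑ (D ⊓ A): not entailed.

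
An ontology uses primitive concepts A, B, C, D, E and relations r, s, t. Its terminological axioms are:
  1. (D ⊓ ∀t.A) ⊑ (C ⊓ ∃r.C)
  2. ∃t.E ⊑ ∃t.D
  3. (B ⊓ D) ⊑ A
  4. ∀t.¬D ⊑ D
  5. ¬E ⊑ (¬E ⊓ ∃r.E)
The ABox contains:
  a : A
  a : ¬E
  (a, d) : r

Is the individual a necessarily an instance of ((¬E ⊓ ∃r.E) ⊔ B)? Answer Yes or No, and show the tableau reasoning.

1. a : ((¬E ⊓ ∃r.E) ⊔ B)?  L(a) = {A, ¬E} ∪ {((E ⊔ ∀r.¬E) ⊓ ¬B)}
   clash {E, ¬E} at an ∃-successor — a ∈ ((¬E ⊓ ∃r.E) ⊔ B)
2. Hence a : ((¬E ⊓ ∃r.E) ⊔ B): entailed.

Yes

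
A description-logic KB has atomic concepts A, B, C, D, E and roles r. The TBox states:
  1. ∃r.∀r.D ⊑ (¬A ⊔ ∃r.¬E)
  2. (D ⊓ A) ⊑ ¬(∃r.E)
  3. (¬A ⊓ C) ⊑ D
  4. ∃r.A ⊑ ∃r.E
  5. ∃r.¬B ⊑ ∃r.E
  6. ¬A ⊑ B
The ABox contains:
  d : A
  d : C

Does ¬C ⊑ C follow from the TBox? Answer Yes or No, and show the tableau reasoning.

1. ¬C ⊑ C  ⇔  (¬C ⊓ ¬C) unsat w.r.t. T
   open: L(x₀) ⊇ {A, ¬C, ¬D, ∀r.B, ∀r.¬A, …}
2. Hence ¬C ⊑ C: not entailed.

No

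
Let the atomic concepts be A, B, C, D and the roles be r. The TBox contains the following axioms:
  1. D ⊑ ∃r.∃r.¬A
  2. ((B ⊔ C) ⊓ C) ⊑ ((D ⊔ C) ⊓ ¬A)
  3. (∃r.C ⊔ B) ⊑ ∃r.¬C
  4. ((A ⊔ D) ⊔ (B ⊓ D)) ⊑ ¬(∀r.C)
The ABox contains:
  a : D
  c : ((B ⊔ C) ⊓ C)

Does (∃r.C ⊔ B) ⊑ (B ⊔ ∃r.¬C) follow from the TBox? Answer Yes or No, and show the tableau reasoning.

1. (∃r.C ⊔ B) ⊑ (B ⊔ ∃r.¬C)  ⇔  ((∃r.C ⊔ B) ⊓ (¬B ⊓ ∀r.C)) unsat w.r.t. T
   all branches close; clash {B, ¬B} at x₀
2. Hence (∃r.C ⊔ B) ⊑ (B ⊔ ∃r.¬C): entailed.

Yes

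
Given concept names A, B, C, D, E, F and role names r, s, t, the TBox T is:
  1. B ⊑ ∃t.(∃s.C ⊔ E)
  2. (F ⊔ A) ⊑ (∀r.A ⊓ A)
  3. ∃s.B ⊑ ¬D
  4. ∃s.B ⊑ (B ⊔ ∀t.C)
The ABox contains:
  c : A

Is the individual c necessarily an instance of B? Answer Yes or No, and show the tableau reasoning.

1. c : B?  L(c) = {A} ∪ {¬B}
   open: L(c) ⊇ {A, ¬B, ∀r.A, ∀s.¬B} — c ∉ B possible
2. Hence c : B: not entailed.

No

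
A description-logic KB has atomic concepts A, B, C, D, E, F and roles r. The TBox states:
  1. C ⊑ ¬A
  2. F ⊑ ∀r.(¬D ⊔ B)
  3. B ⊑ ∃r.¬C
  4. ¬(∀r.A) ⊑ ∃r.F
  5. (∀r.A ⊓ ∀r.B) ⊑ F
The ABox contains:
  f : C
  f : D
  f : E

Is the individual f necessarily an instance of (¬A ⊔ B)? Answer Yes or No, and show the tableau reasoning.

1. f : (¬A ⊔ B)?  L(f) = {C, D, E} ∪ {(A ⊓ ¬B)}
   clash {A, ¬A} at f — f ∈ (¬A ⊔ B)
2. Hence f : (¬A ⊔ B): entailed.

Yes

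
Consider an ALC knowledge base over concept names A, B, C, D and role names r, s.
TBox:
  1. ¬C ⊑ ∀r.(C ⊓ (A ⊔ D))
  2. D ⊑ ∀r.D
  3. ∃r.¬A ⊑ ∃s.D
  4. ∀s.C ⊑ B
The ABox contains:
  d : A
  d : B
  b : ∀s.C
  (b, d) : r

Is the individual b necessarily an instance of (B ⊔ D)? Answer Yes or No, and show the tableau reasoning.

Yes

1. b : (B ⊔ D)?  L(b) = {∀s.C} ∪ {(¬B ⊓ ¬D)}
   clash {B, ¬B} at b — b ∈ (B ⊔ D)
2. Hence b : (B ⊔ D): entailed.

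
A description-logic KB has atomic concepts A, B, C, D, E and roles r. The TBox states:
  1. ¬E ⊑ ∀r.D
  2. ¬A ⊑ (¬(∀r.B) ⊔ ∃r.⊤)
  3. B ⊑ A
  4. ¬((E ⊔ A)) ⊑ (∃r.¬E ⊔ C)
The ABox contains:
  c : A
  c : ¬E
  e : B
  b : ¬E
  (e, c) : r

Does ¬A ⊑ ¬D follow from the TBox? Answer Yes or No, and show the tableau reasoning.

No

1. ¬A ⊑ ¬D  ⇔  (¬A ⊓ D) unsat w.r.t. T
   apply at x₀: ¬A⊑(¬(∀r.B) ⊔ ∃r.⊤)
   open: L(x₀) ⊇ {D, E, ¬A, ¬B, ∃r.¬B} (+ ∃-successors)
2. Hence ¬A ⊑ ¬D: not entailed.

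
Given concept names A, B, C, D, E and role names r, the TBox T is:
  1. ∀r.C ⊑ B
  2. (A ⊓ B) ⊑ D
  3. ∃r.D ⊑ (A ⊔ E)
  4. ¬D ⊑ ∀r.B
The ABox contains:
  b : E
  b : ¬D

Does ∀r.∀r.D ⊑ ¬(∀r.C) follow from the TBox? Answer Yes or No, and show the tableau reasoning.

No

1. ∀r.∀r.D ⊑ ¬(∀r.C)  ⇔  (∀r.∀r.D ⊓ ∀r.C) unsat w.r.t. T
   apply at x₀: ∀r.C⊑B
   open: L(x₀) ⊇ {B, D, ∀r.C, ∀r.¬D, ∀r.∀r.D}
2. Hence ∀r.∀r.D ⊑ ¬(∀r.C): not entailed.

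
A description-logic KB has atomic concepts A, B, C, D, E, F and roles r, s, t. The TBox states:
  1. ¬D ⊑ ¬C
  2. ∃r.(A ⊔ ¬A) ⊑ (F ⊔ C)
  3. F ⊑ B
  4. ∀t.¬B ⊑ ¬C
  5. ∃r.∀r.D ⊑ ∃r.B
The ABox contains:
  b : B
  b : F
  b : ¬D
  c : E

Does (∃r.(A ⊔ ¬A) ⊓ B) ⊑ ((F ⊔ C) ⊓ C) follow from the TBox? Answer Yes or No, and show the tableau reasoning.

1. (∃r.(A ⊔ ¬A) ⊓ B) ⊑ ((F ⊔ C) ⊓ C)  ⇔  ((∃r.(A ⊔ ¬A) ⊓ B) ⊓ ((¬F ⊓ ¬C) ⊔ ¬C)) unsat w.r.t. T
   apply at x₀: ∃r.(A ⊔ ¬A)⊑(F ⊔ C)
   open: L(x₀) ⊇ {B, D, F, ¬C, ∀r.∃r.¬D, …} (+ ∃-successors)
2. Hence (∃r.(A ⊔ ¬A) ⊓ B) ⊑ ((F ⊔ C) ⊓ C): not entailed.

No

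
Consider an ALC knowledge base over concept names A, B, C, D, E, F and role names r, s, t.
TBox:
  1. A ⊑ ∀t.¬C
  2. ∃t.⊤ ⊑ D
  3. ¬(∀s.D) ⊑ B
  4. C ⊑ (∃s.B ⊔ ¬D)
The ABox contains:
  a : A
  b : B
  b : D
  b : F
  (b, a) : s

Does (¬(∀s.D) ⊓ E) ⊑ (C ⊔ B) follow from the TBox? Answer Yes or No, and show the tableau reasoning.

1. (¬(∀s.D) ⊓ E) ⊑ (C ⊔ B)  ⇔  ((∃s.¬D ⊓ E) ⊓ (¬C ⊓ ¬B)) unsat w.r.t. T
   all branches close; clash {B, ¬B} at x₀
2. Hence (¬(∀s.D) ⊓ E) ⊑ (C ⊔ B): entailed.

Yes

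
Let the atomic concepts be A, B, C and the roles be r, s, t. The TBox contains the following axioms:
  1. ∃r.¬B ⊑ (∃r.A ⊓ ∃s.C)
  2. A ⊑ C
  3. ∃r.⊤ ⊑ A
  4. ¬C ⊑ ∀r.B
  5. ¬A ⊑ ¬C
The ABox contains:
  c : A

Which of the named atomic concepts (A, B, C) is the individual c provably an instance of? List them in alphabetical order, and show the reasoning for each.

{A, C}

1. c : A?  L(c) = {A} ∪ {¬A}
   clash {A, ¬A} at c — c ∈ A
2. c : B?  L(c) = {A} ∪ {¬B}
   apply at c: A⊑C
   open: L(c) ⊇ {A, C, ¬B, ∀r.B} — c ∉ B possible
3. c : C?  L(c) = {A} ∪ {¬C}
   clash {C, ¬C} at c — c ∈ C
4. Entailed for c: {A, C}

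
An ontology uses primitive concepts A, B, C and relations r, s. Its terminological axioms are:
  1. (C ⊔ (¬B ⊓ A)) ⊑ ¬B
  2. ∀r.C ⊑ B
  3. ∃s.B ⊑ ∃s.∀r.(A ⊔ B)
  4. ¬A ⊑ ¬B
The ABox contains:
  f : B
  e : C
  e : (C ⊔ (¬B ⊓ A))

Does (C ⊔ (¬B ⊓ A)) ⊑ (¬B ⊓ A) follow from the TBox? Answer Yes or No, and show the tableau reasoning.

No

1. (C ⊔ (¬B ⊓ A)) ⊑ (¬B ⊓ A)  ⇔  ((C ⊔ (¬B ⊓ A)) ⊓ (B ⊔ ¬A)) unsat w.r.t. T
   apply at x₀: (C ⊔ (¬B ⊓ A))⊑¬B
   open: L(x₀) ⊇ {C, ¬A, ¬B, ∀s.¬B, ∃r.¬C} (+ ∃-successors)
2. Hence (C ⊔ (¬B ⊓ A)) ⊑ (¬B ⊓ A): not entailed.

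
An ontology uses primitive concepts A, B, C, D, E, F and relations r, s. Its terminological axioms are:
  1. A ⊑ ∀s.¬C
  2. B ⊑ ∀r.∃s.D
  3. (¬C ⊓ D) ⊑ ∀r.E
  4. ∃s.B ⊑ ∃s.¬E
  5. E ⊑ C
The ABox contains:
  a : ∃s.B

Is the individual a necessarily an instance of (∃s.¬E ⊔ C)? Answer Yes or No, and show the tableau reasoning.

1. a : (∃s.¬E ⊔ C)?  L(a) = {∃s.B} ∪ {(∀s.E ⊓ ¬C)}
   clash {C, ¬C} at a — a ∈ (∃s.¬E ⊔ C)
2. Hence a : (∃s.¬E ⊔ C): entailed.

Yes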